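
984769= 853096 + 131673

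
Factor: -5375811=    - 3^1*7^1*281^1* 911^1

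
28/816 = 7/204 = 0.03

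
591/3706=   591/3706 =0.16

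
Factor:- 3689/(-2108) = 7/4 = 2^(-2)*7^1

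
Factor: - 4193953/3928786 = -2^( - 1 )*181^( - 1 ) * 1427^1*2939^1*10853^( - 1) 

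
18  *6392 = 115056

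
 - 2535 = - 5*507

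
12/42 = 2/7= 0.29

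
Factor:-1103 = - 1103^1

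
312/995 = 312/995 = 0.31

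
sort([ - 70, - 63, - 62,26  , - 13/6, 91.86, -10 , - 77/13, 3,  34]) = [ - 70,-63, -62, - 10 , - 77/13 , - 13/6,  3,  26,  34,91.86]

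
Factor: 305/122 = 5/2 = 2^( - 1 )*5^1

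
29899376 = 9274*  3224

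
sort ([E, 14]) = [ E,14]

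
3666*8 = 29328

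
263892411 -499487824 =-235595413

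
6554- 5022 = 1532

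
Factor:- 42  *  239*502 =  - 5039076=- 2^2*3^1*7^1*239^1*251^1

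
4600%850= 350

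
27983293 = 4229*6617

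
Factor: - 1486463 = -11^1*17^1*7949^1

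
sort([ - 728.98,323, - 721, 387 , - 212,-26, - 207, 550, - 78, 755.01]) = [ - 728.98, - 721, - 212, - 207, - 78, - 26, 323, 387,550,755.01]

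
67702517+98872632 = 166575149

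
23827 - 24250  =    -  423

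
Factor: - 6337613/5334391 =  - 113^(  -  1)*227^1*27919^1*47207^( - 1) 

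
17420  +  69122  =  86542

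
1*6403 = 6403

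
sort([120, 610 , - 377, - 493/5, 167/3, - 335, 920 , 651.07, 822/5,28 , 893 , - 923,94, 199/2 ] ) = [ - 923,-377, - 335, - 493/5, 28 , 167/3, 94, 199/2,  120,822/5 , 610 , 651.07,893, 920]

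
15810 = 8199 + 7611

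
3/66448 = 3/66448  =  0.00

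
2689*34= 91426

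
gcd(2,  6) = 2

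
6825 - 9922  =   - 3097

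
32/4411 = 32/4411 =0.01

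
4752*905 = 4300560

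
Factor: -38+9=  -  29 = - 29^1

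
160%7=6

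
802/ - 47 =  - 802/47 = -  17.06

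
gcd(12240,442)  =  34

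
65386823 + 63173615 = 128560438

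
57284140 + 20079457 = 77363597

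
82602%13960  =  12802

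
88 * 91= 8008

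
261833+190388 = 452221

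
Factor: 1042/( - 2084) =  - 2^(  -  1) = - 1/2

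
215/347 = 215/347 = 0.62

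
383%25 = 8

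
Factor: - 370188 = -2^2*3^2* 7^1 * 13^1*113^1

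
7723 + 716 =8439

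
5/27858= 5/27858 = 0.00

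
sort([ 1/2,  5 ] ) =[ 1/2, 5 ] 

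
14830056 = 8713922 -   -  6116134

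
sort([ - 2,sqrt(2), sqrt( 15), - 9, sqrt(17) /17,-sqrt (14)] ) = [ - 9, - sqrt( 14), - 2, sqrt(17)/17,sqrt( 2 ),sqrt( 15 )]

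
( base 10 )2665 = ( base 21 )60J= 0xa69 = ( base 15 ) BCA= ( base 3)10122201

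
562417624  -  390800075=171617549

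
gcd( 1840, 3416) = 8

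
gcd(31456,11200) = 32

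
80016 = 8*10002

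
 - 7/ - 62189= 7/62189 = 0.00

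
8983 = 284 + 8699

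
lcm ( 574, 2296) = 2296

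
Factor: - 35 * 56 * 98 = - 2^4* 5^1*7^4 = - 192080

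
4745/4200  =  949/840 = 1.13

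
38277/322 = 118 + 281/322 = 118.87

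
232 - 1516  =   - 1284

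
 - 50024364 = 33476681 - 83501045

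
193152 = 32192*6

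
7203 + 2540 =9743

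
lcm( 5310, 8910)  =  525690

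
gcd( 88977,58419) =3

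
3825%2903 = 922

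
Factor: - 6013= - 7^1*859^1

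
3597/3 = 1199 = 1199.00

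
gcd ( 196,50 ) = 2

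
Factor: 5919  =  3^1 * 1973^1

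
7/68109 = 7/68109 = 0.00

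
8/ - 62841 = -1 + 62833/62841 =- 0.00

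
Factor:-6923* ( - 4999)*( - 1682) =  - 2^1*7^1 * 23^1*29^2*43^1  *  4999^1 = -58210785514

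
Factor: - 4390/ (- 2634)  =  5/3 = 3^ ( - 1 )*5^1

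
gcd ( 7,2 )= 1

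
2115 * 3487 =7375005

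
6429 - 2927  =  3502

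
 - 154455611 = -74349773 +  - 80105838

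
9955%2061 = 1711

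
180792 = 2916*62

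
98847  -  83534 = 15313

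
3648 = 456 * 8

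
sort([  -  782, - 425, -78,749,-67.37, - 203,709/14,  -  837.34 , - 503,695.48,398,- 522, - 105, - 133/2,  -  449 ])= [ - 837.34, - 782,  -  522,  -  503, - 449 , - 425 ,  -  203, - 105 ,  -  78,  -  67.37, - 133/2 , 709/14,398,695.48 , 749]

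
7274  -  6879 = 395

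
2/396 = 1/198 = 0.01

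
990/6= 165 = 165.00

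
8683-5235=3448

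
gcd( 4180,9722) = 2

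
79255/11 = 7205=7205.00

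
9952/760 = 13 + 9/95 = 13.09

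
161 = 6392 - 6231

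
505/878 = 505/878 = 0.58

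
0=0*8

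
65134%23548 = 18038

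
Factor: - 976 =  - 2^4*61^1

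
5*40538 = 202690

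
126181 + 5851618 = 5977799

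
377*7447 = 2807519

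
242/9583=242/9583 = 0.03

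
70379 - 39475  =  30904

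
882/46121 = 882/46121  =  0.02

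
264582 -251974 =12608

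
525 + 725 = 1250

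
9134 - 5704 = 3430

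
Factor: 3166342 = 2^1*1583171^1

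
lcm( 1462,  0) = 0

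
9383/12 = 9383/12=781.92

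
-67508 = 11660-79168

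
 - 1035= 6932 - 7967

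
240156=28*8577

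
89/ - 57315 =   -  89/57315=   - 0.00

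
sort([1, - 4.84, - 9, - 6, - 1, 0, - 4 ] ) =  [ - 9,-6, - 4.84,-4, - 1, 0, 1 ] 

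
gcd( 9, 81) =9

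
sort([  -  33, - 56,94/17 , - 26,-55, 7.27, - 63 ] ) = [ -63,-56, - 55,  -  33,- 26, 94/17, 7.27 ]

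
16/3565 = 16/3565 =0.00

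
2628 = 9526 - 6898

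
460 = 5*92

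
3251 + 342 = 3593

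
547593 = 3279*167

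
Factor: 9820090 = 2^1*5^1*7^4*409^1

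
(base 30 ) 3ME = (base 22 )6l8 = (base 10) 3374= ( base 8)6456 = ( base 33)338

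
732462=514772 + 217690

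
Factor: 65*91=5^1*7^1*13^2  =  5915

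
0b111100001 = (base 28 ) h5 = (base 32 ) F1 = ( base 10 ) 481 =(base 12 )341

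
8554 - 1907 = 6647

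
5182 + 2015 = 7197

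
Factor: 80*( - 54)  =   - 2^5 * 3^3*5^1 = -4320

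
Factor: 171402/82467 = 2^1* 3^(-1) *17^( - 1)*53^1 = 106/51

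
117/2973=39/991  =  0.04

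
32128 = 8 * 4016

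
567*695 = 394065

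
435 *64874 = 28220190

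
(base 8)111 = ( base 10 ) 73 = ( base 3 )2201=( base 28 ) 2H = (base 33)27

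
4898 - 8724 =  - 3826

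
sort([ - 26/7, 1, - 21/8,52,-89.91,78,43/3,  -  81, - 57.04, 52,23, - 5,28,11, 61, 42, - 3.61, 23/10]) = [-89.91, - 81, - 57.04, - 5, - 26/7 , - 3.61,-21/8, 1 , 23/10, 11,43/3,23,28, 42, 52,52, 61, 78]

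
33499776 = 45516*736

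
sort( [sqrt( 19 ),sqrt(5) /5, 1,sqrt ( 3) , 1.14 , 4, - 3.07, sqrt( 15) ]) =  [ - 3.07,sqrt( 5 ) /5,1 , 1.14,sqrt(3), sqrt( 15 ), 4, sqrt( 19 )] 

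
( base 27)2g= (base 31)28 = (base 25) 2K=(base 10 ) 70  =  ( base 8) 106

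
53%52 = 1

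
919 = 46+873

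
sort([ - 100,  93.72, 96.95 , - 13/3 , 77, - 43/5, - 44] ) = [ - 100, - 44, -43/5, - 13/3,77,93.72,96.95]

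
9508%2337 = 160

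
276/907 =276/907 = 0.30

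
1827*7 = 12789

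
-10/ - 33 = 10/33 = 0.30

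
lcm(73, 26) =1898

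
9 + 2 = 11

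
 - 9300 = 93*( - 100)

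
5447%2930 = 2517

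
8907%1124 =1039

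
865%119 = 32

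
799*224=178976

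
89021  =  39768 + 49253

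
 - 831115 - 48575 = -879690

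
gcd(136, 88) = 8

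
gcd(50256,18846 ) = 6282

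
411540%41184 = 40884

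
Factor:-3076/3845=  - 4/5   =  - 2^2 * 5^( - 1 ) 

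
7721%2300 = 821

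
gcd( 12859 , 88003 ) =1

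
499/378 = 1 + 121/378 = 1.32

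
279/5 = 279/5=55.80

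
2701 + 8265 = 10966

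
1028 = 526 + 502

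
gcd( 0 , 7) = 7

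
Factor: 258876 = 2^2*3^4*17^1 * 47^1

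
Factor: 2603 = 19^1*137^1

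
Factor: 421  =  421^1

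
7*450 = 3150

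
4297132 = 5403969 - 1106837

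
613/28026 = 613/28026 = 0.02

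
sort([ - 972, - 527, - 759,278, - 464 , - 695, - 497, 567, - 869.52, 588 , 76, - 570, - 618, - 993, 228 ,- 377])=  [  -  993, - 972, - 869.52,-759, - 695, - 618, - 570, - 527,-497, - 464 , - 377,76,228, 278,567,  588]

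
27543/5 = 5508 + 3/5 = 5508.60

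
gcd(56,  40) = 8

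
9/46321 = 9/46321= 0.00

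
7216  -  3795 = 3421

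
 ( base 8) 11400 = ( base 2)1001100000000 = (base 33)4FD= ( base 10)4864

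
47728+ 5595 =53323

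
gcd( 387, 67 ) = 1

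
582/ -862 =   -  1+ 140/431 = -0.68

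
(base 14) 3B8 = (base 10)750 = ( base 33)MO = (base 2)1011101110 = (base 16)2ee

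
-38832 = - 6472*6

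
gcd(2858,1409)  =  1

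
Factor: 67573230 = 2^1*3^1*5^1*2252441^1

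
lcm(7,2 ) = 14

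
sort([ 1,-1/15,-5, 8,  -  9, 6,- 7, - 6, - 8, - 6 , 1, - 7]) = [-9, - 8,-7, - 7, -6, - 6, -5,  -  1/15,  1, 1, 6,8]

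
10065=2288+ 7777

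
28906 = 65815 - 36909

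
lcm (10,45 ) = 90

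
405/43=405/43  =  9.42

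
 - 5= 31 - 36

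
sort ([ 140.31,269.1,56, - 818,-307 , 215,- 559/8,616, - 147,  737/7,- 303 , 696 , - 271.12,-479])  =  [ - 818,  -  479, - 307, - 303, - 271.12,- 147, - 559/8,56,737/7, 140.31,  215,269.1,616,696] 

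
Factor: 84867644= 2^2*21216911^1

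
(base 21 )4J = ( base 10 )103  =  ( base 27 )3M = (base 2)1100111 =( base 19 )58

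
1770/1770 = 1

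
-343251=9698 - 352949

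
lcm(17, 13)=221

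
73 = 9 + 64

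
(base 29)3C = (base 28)3F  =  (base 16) 63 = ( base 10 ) 99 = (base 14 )71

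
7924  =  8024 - 100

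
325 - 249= 76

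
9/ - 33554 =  - 1 + 33545/33554 = - 0.00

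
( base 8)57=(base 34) 1d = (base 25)1m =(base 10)47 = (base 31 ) 1g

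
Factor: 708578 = 2^1*13^1 *27253^1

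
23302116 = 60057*388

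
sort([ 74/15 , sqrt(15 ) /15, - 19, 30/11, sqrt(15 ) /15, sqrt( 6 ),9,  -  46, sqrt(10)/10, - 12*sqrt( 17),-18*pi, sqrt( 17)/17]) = [ - 18*pi, - 12*sqrt(17), - 46,  -  19 , sqrt(17)/17,sqrt( 15 ) /15,  sqrt (15)/15 , sqrt(10 )/10,sqrt( 6 ), 30/11,74/15, 9]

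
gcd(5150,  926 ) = 2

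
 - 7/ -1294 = 7/1294 = 0.01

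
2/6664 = 1/3332  =  0.00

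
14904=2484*6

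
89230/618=44615/309 = 144.39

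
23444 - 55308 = -31864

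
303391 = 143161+160230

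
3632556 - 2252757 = 1379799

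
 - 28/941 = -1 + 913/941 = - 0.03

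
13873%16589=13873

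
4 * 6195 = 24780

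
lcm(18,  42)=126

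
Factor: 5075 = 5^2*7^1*29^1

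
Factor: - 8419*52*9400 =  - 4115207200 = -  2^5 * 5^2*13^1 * 47^1 * 8419^1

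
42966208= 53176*808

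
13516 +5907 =19423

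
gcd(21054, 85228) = 22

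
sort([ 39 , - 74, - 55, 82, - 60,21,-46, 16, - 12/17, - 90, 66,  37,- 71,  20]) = [ - 90, - 74, - 71, - 60, - 55, - 46, - 12/17,  16, 20, 21,  37,39, 66,82]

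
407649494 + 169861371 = 577510865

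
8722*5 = 43610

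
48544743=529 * 91767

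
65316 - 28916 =36400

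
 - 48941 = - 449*109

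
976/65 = 976/65=15.02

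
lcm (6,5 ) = 30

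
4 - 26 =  - 22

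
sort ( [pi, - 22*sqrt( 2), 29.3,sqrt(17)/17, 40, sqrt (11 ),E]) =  [ - 22*sqrt(2 ),sqrt( 17 )/17,E,pi,sqrt( 11),29.3,40]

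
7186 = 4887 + 2299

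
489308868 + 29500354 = 518809222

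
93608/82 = 46804/41= 1141.56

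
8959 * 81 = 725679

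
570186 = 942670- 372484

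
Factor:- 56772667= - 7^1*8110381^1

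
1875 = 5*375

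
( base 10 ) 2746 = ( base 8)5272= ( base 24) 4ia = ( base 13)1333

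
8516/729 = 11+497/729 = 11.68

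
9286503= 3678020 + 5608483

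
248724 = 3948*63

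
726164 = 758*958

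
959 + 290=1249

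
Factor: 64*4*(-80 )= - 20480 = -2^12*5^1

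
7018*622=4365196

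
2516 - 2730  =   - 214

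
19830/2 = 9915 = 9915.00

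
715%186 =157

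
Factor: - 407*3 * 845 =  -  3^1 * 5^1 * 11^1*13^2*37^1 = - 1031745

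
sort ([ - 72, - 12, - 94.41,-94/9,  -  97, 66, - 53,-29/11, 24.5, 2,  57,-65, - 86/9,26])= [-97,-94.41  , - 72,-65 , - 53, - 12, - 94/9, - 86/9, - 29/11,  2, 24.5,  26, 57, 66]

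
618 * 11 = 6798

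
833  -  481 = 352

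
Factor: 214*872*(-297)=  - 2^4*3^3*11^1*107^1*109^1 = - 55422576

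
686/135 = 686/135 = 5.08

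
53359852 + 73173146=126532998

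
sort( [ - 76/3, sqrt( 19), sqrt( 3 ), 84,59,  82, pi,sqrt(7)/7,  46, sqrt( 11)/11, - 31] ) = [-31, - 76/3, sqrt( 11 )/11, sqrt( 7)/7,sqrt(3 ) , pi, sqrt(19), 46 , 59, 82, 84 ]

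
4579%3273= 1306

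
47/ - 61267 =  - 1 + 61220/61267 = - 0.00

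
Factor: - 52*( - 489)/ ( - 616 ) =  - 2^(-1)*3^1 * 7^(-1)*11^( - 1)*13^1*163^1  =  - 6357/154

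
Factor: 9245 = 5^1*43^2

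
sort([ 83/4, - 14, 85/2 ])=[ - 14,83/4,85/2]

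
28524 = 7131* 4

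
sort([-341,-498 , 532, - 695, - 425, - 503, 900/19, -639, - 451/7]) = [ - 695, - 639, - 503,-498,-425,-341, - 451/7 , 900/19,532]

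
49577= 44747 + 4830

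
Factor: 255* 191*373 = 18166965 = 3^1* 5^1 * 17^1*191^1*373^1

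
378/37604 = 27/2686 = 0.01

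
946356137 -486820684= 459535453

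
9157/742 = 9157/742 =12.34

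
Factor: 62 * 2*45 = 5580 = 2^2 * 3^2*5^1*31^1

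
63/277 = 63/277=0.23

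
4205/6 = 700 + 5/6 = 700.83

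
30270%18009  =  12261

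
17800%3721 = 2916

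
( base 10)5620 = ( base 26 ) 884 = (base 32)5fk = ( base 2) 1010111110100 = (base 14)2096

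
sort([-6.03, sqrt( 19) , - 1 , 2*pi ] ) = [-6.03, - 1,sqrt(19),2*pi]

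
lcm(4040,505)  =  4040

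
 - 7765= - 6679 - 1086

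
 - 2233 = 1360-3593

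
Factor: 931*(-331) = -7^2*19^1*331^1 = - 308161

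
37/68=37/68 =0.54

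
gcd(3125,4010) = 5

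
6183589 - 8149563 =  -1965974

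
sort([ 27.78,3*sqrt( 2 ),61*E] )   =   [3 * sqrt( 2 ),27.78,61*E]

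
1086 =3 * 362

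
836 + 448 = 1284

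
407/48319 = 407/48319 =0.01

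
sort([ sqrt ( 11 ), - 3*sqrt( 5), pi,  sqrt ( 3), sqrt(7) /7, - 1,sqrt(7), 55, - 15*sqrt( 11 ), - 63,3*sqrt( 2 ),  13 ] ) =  [ - 63, - 15 * sqrt ( 11),-3*sqrt(5), - 1,sqrt( 7)/7, sqrt( 3 ), sqrt( 7 ), pi , sqrt(11 ),3*sqrt( 2), 13,  55]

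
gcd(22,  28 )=2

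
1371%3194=1371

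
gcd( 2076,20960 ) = 4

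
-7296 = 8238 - 15534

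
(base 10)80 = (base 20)40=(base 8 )120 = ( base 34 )2c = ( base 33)2e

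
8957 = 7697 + 1260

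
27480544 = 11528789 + 15951755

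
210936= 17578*12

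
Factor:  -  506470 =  - 2^1 * 5^1*50647^1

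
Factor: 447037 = 409^1*1093^1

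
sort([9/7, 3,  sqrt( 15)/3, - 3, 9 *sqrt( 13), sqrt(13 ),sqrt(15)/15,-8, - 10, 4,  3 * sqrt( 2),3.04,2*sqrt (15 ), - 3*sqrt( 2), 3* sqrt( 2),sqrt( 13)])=[ - 10,- 8,- 3 * sqrt(2), - 3, sqrt( 15) /15, 9/7, sqrt( 15) /3, 3, 3.04 , sqrt( 13), sqrt( 13),4, 3*sqrt( 2 ), 3*sqrt(2),2*sqrt( 15), 9*sqrt( 13)]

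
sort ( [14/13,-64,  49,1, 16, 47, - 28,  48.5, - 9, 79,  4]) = [ - 64,- 28,- 9,1, 14/13,4, 16,47, 48.5,49,  79 ] 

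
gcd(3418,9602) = 2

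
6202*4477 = 27766354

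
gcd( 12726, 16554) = 6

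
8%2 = 0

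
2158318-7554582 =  - 5396264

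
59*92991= 5486469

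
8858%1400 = 458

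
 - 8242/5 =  - 1649 + 3/5  =  - 1648.40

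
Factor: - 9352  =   - 2^3*7^1*167^1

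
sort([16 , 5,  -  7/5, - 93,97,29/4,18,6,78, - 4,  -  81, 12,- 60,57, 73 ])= [ - 93, - 81, - 60, - 4, - 7/5,5,6,29/4,  12, 16,18, 57,  73 , 78,97 ] 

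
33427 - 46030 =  - 12603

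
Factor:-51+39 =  - 12  =  - 2^2*3^1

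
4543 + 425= 4968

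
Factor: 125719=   11^2*1039^1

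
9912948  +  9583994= 19496942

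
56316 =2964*19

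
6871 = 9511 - 2640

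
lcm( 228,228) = 228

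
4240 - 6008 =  - 1768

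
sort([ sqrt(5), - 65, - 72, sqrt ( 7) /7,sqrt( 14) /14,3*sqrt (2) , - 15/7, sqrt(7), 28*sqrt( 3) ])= [ - 72, - 65, - 15/7,sqrt(14) /14, sqrt(7)/7, sqrt (5), sqrt( 7), 3*sqrt (2),28*sqrt(3)]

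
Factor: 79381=163^1*487^1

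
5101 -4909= 192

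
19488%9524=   440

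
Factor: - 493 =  - 17^1*29^1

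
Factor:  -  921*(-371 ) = 341691 = 3^1* 7^1*53^1*307^1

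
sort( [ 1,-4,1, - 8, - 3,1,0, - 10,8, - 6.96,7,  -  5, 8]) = [ - 10, - 8,  -  6.96, - 5, - 4, - 3,0,1,1,  1,  7,8, 8]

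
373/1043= 373/1043 = 0.36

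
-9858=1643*( - 6 ) 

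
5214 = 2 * 2607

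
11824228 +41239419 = 53063647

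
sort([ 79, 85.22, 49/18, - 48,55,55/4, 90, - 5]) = [ - 48, - 5,49/18,55/4, 55,79, 85.22,90]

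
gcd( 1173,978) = 3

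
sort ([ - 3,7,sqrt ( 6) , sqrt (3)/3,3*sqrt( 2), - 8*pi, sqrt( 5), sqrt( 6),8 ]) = [ - 8*pi, - 3,sqrt( 3)/3,sqrt(5 ),sqrt(6),sqrt(6),3 * sqrt(2),  7,8 ]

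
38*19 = 722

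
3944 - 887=3057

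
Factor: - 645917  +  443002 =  - 202915 = - 5^1*40583^1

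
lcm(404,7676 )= 7676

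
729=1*729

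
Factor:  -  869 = -11^1 *79^1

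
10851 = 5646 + 5205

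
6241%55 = 26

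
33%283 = 33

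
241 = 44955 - 44714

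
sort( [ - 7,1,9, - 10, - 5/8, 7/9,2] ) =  [ - 10,-7 , - 5/8,7/9,1, 2, 9 ] 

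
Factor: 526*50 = 26300 = 2^2*5^2*263^1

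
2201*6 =13206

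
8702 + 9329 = 18031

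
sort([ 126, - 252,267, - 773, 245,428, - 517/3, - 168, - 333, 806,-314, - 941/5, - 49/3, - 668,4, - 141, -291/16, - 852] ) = [ - 852, - 773, - 668, - 333, - 314, - 252, - 941/5  , - 517/3, - 168, - 141,  -  291/16, - 49/3, 4,126,245, 267, 428,806]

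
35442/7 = 5063 + 1/7 =5063.14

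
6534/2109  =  3 + 69/703 = 3.10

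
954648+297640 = 1252288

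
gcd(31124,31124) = 31124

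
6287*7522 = 47290814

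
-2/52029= - 2/52029 = - 0.00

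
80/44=1 + 9/11 = 1.82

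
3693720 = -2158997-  -5852717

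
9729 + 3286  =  13015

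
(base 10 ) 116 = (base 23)51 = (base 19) 62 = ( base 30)3q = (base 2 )1110100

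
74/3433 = 74/3433 = 0.02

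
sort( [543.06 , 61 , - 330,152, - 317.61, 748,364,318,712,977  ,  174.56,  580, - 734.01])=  [ - 734.01,-330, - 317.61 , 61, 152,174.56, 318,364,543.06, 580, 712,748,  977 ] 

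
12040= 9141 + 2899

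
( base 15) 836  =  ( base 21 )443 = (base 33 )1n3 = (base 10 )1851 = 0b11100111011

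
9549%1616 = 1469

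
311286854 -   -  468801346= 780088200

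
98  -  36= 62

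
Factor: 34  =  2^1*17^1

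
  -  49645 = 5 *(-9929)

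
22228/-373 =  - 22228/373 = - 59.59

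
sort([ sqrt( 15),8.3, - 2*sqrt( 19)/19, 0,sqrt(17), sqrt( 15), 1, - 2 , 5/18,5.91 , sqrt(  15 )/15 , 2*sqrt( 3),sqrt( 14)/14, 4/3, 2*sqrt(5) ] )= [-2 , - 2*sqrt( 19)/19,0,sqrt( 15)/15, sqrt( 14)/14,5/18  ,  1, 4/3 , 2*sqrt( 3 ) , sqrt( 15) , sqrt (15) , sqrt( 17), 2*sqrt( 5 ), 5.91, 8.3]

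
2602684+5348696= 7951380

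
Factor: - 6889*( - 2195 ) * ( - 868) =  - 2^2*5^1 * 7^1*31^1*83^2*439^1 = -13125336140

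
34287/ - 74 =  - 34287/74 = - 463.34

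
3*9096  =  27288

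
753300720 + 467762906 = 1221063626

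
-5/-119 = 5/119= 0.04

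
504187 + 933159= 1437346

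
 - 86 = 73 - 159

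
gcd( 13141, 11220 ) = 17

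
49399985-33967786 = 15432199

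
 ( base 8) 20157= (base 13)3A19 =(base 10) 8303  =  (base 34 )767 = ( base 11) 6269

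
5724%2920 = 2804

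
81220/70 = 1160 + 2/7 =1160.29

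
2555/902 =2555/902 = 2.83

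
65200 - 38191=27009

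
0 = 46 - 46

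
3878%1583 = 712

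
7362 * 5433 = 39997746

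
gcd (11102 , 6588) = 122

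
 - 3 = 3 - 6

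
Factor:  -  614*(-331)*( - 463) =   -  94097342  =  -2^1*307^1*331^1*463^1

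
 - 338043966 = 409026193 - 747070159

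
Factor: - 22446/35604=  - 29/46 = - 2^( - 1)*23^ ( - 1)*29^1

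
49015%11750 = 2015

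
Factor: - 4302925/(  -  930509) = 5^2*11^1*15647^1 * 930509^( - 1)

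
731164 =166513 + 564651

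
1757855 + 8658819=10416674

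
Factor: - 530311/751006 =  - 2^(- 1) * 23^1 * 31^(- 1 ) * 12113^ ( - 1) *23057^1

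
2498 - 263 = 2235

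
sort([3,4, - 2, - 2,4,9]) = [ - 2, - 2 , 3,4,4,9 ]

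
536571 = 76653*7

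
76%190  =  76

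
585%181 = 42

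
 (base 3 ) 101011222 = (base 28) 9d4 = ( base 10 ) 7424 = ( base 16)1d00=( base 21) GHB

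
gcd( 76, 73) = 1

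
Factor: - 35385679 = - 7^1 * 577^1*8761^1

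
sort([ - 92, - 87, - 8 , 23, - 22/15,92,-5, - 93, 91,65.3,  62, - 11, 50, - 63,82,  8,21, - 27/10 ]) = [ - 93, - 92, - 87, - 63, - 11, - 8, - 5, - 27/10,-22/15,8,21, 23,50,62,65.3 , 82, 91, 92] 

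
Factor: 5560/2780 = 2 =2^1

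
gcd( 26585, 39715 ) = 65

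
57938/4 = 14484 + 1/2= 14484.50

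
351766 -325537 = 26229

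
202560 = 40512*5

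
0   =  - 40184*0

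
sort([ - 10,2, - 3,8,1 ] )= [-10, - 3, 1,2, 8 ]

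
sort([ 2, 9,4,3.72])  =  [ 2,  3.72, 4,9]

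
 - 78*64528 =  - 5033184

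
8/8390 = 4/4195 = 0.00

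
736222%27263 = 121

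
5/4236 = 5/4236 = 0.00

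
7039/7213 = 7039/7213= 0.98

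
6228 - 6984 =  - 756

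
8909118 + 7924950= 16834068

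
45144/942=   47 + 145/157 = 47.92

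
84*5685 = 477540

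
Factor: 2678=2^1 * 13^1*103^1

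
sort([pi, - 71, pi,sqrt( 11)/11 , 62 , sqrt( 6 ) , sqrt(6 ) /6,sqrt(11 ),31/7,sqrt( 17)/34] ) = [-71,  sqrt( 17) /34 , sqrt( 11 ) /11  ,  sqrt ( 6)/6, sqrt (6), pi , pi, sqrt(11),31/7,62]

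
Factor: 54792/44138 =2^2*3^2*29^(-1) = 36/29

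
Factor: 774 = 2^1*3^2*43^1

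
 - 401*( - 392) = 157192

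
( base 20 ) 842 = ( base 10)3282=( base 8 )6322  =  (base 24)5gi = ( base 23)64G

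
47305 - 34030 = 13275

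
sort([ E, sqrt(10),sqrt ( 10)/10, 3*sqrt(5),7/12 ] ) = [ sqrt(10) /10, 7/12, E, sqrt ( 10 ) , 3*sqrt(5) ]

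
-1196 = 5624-6820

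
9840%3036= 732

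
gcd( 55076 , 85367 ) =1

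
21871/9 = 21871/9 = 2430.11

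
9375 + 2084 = 11459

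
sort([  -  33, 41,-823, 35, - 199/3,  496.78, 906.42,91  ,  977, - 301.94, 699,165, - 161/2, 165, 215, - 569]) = [ - 823, - 569, - 301.94, - 161/2, - 199/3, - 33 , 35,41, 91,165, 165,  215,496.78,  699, 906.42, 977]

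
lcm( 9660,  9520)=656880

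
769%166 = 105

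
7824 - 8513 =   -  689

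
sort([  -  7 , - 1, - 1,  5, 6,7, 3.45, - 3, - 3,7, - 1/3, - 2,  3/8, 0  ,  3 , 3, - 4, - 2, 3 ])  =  [-7, - 4, - 3, - 3,-2, - 2, - 1, - 1, - 1/3, 0 , 3/8, 3,3,  3, 3.45,5 , 6, 7,  7 ]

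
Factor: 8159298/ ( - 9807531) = -2^1*7^1*194269^1*3269177^(-1)  =  -2719766/3269177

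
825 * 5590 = 4611750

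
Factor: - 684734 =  - 2^1*173^1*1979^1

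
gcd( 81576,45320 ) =9064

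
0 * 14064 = 0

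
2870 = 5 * 574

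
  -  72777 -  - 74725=1948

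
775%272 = 231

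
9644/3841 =9644/3841 = 2.51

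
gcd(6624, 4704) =96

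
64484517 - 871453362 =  - 806968845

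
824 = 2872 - 2048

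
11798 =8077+3721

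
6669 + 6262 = 12931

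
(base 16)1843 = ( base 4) 1201003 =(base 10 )6211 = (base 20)fab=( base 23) bh1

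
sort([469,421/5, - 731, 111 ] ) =[- 731, 421/5 , 111, 469]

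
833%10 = 3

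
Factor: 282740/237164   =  5^1*67^1*281^( - 1 ) =335/281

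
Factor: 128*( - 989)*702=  - 2^8 * 3^3*13^1*23^1*43^1 = - 88867584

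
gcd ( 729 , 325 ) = 1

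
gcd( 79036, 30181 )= 1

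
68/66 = 34/33 = 1.03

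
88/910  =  44/455 = 0.10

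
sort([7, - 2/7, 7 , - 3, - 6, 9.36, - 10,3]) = [-10, - 6, - 3, - 2/7 , 3,  7 , 7,  9.36]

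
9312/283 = 9312/283  =  32.90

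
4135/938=4 + 383/938 = 4.41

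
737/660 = 67/60= 1.12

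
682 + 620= 1302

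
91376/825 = 91376/825   =  110.76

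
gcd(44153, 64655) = 67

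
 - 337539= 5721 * ( - 59 )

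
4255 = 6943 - 2688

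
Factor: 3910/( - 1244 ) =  -2^ ( - 1)*5^1*17^1*23^1*311^( -1 ) = -1955/622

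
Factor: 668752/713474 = 334376/356737 = 2^3*7^2*853^1*356737^(-1 ) 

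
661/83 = 661/83 =7.96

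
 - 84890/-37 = 84890/37=2294.32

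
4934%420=314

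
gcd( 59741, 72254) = 1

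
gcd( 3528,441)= 441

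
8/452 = 2/113 = 0.02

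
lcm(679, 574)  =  55678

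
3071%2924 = 147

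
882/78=11 + 4/13 = 11.31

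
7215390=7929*910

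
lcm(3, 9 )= 9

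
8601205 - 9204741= -603536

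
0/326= 0 = 0.00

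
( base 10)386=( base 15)1ab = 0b110000010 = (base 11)321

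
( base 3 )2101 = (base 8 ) 100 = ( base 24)2G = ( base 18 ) 3a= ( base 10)64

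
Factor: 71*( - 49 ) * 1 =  - 7^2 *71^1= - 3479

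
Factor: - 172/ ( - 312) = 43/78 = 2^( - 1)*3^( - 1)*13^(  -  1)* 43^1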